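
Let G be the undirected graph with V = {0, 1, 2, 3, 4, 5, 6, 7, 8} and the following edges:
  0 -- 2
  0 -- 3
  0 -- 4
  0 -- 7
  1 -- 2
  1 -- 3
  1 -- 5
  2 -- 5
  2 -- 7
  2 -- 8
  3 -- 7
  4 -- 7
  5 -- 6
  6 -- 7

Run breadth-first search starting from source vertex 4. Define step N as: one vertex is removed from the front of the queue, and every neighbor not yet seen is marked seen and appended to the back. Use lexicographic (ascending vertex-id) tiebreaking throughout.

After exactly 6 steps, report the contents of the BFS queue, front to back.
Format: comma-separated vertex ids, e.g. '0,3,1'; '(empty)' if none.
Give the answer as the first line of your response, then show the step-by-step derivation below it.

1,5,8

step 1: dequeue 4; queue=[0,7]; order=4
step 2: dequeue 0; queue=[7,2,3]; order=4,0
step 3: dequeue 7; queue=[2,3,6]; order=4,0,7
step 4: dequeue 2; queue=[3,6,1,5,8]; order=4,0,7,2
step 5: dequeue 3; queue=[6,1,5,8]; order=4,0,7,2,3
step 6: dequeue 6; queue=[1,5,8]; order=4,0,7,2,3,6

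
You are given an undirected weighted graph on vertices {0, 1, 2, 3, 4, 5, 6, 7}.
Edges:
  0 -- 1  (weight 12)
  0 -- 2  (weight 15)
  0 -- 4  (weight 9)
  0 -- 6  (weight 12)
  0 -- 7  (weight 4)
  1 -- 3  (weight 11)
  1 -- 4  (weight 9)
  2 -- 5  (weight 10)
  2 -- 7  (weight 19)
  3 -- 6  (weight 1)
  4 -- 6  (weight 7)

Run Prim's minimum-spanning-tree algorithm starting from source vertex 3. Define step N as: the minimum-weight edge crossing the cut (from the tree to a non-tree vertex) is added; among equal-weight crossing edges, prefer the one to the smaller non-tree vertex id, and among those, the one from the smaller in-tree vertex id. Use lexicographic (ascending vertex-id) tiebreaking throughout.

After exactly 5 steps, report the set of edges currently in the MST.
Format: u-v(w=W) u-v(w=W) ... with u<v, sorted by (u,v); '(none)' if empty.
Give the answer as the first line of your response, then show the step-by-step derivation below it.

0-4(w=9) 0-7(w=4) 1-4(w=9) 3-6(w=1) 4-6(w=7)

step 1: add edge 3-6 (w=1); MST = {3-6(w=1)}
step 2: add edge 4-6 (w=7); MST = {3-6(w=1) 4-6(w=7)}
step 3: add edge 0-4 (w=9); MST = {0-4(w=9) 3-6(w=1) 4-6(w=7)}
step 4: add edge 0-7 (w=4); MST = {0-4(w=9) 0-7(w=4) 3-6(w=1) 4-6(w=7)}
step 5: add edge 1-4 (w=9); MST = {0-4(w=9) 0-7(w=4) 1-4(w=9) 3-6(w=1) 4-6(w=7)}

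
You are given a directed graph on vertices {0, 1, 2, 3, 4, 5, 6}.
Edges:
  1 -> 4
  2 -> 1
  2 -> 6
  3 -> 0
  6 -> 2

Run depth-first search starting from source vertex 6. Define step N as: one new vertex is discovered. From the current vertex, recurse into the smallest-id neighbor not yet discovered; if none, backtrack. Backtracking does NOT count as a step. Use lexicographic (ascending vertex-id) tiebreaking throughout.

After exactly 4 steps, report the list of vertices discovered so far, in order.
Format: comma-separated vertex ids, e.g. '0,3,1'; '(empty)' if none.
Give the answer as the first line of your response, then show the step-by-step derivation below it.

6,2,1,4

step 1: discover 6; path=6; order=6
step 2: discover 2; path=6>2; order=6,2
step 3: discover 1; path=6>2>1; order=6,2,1
step 4: discover 4; path=6>2>1>4; order=6,2,1,4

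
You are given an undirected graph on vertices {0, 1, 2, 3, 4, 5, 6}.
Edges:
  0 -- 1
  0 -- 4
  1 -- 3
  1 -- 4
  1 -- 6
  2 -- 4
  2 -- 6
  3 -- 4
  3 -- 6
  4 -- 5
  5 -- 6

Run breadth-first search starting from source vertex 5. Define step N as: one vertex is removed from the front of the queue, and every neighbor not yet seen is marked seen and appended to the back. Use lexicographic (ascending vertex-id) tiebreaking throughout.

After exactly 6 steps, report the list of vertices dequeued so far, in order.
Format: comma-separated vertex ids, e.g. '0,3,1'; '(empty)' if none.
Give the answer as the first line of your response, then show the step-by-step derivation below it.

5,4,6,0,1,2

step 1: dequeue 5; queue=[4,6]; order=5
step 2: dequeue 4; queue=[6,0,1,2,3]; order=5,4
step 3: dequeue 6; queue=[0,1,2,3]; order=5,4,6
step 4: dequeue 0; queue=[1,2,3]; order=5,4,6,0
step 5: dequeue 1; queue=[2,3]; order=5,4,6,0,1
step 6: dequeue 2; queue=[3]; order=5,4,6,0,1,2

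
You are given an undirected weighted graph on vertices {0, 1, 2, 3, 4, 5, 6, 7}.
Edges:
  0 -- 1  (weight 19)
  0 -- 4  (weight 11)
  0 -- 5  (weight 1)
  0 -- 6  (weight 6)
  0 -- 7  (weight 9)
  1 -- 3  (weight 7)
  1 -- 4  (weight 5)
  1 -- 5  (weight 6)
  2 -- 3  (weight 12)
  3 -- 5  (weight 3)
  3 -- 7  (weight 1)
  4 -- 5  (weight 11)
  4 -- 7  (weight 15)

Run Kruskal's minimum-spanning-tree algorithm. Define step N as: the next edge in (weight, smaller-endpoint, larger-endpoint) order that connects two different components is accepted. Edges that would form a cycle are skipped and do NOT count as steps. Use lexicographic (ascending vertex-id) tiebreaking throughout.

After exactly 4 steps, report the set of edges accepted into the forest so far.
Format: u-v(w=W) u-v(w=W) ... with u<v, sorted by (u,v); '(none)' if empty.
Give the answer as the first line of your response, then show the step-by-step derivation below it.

0-5(w=1) 1-4(w=5) 3-5(w=3) 3-7(w=1)

step 1: add edge 0-5 (w=1); MST = {0-5(w=1)}
step 2: add edge 3-7 (w=1); MST = {0-5(w=1) 3-7(w=1)}
step 3: add edge 3-5 (w=3); MST = {0-5(w=1) 3-5(w=3) 3-7(w=1)}
step 4: add edge 1-4 (w=5); MST = {0-5(w=1) 1-4(w=5) 3-5(w=3) 3-7(w=1)}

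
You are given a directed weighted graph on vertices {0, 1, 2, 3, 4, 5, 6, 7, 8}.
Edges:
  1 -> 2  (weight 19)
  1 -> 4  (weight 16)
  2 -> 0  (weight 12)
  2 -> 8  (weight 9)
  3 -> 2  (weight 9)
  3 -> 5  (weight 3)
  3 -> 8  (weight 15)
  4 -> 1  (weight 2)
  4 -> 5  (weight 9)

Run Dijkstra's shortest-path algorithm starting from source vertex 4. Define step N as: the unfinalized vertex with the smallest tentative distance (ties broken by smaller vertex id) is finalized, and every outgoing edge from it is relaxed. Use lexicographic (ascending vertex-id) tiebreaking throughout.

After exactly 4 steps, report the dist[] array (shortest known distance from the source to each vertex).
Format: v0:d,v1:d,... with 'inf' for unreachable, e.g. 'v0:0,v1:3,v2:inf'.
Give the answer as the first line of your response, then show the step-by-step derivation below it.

v0:33,v1:2,v2:21,v3:inf,v4:0,v5:9,v6:inf,v7:inf,v8:30

step 1: dist = v0:inf,v1:2,v2:inf,v3:inf,v4:0,v5:9,v6:inf,v7:inf,v8:inf
step 2: dist = v0:inf,v1:2,v2:21,v3:inf,v4:0,v5:9,v6:inf,v7:inf,v8:inf
step 3: dist = v0:inf,v1:2,v2:21,v3:inf,v4:0,v5:9,v6:inf,v7:inf,v8:inf
step 4: dist = v0:33,v1:2,v2:21,v3:inf,v4:0,v5:9,v6:inf,v7:inf,v8:30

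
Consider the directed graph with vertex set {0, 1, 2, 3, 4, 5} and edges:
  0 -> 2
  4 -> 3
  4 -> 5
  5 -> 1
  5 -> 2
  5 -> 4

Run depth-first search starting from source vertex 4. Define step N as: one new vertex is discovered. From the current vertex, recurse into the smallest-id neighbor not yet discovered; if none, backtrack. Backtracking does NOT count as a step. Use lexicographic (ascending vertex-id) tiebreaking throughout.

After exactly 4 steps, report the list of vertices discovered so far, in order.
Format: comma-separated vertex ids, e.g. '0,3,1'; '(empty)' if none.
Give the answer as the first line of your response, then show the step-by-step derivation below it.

4,3,5,1

step 1: discover 4; path=4; order=4
step 2: discover 3; path=4>3; order=4,3
step 3: discover 5; path=4>5; order=4,3,5
step 4: discover 1; path=4>5>1; order=4,3,5,1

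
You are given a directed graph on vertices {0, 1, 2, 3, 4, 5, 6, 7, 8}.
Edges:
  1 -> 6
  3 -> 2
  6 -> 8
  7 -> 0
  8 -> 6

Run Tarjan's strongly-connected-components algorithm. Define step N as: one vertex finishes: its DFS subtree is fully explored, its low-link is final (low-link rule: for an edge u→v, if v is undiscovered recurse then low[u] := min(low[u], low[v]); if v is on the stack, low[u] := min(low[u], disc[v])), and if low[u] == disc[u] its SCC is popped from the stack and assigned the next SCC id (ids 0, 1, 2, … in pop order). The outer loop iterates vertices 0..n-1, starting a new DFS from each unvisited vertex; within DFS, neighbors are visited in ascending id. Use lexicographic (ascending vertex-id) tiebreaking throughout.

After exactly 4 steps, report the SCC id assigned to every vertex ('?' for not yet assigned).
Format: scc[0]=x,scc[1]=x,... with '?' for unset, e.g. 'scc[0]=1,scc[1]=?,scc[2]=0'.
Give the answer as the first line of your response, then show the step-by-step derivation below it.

scc[0]=0,scc[1]=2,scc[2]=?,scc[3]=?,scc[4]=?,scc[5]=?,scc[6]=1,scc[7]=?,scc[8]=1

step 1: low=(low[0]=0,low[1]=?,low[2]=?,low[3]=?,low[4]=?,low[5]=?,low[6]=?,low[7]=?,low[8]=?); scc=(scc[0]=0,scc[1]=?,scc[2]=?,scc[3]=?,scc[4]=?,scc[5]=?,scc[6]=?,scc[7]=?,scc[8]=?)
step 2: low=(low[0]=0,low[1]=1,low[2]=?,low[3]=?,low[4]=?,low[5]=?,low[6]=2,low[7]=?,low[8]=2); scc=(scc[0]=0,scc[1]=?,scc[2]=?,scc[3]=?,scc[4]=?,scc[5]=?,scc[6]=?,scc[7]=?,scc[8]=?)
step 3: low=(low[0]=0,low[1]=1,low[2]=?,low[3]=?,low[4]=?,low[5]=?,low[6]=2,low[7]=?,low[8]=2); scc=(scc[0]=0,scc[1]=?,scc[2]=?,scc[3]=?,scc[4]=?,scc[5]=?,scc[6]=1,scc[7]=?,scc[8]=1)
step 4: low=(low[0]=0,low[1]=1,low[2]=?,low[3]=?,low[4]=?,low[5]=?,low[6]=2,low[7]=?,low[8]=2); scc=(scc[0]=0,scc[1]=2,scc[2]=?,scc[3]=?,scc[4]=?,scc[5]=?,scc[6]=1,scc[7]=?,scc[8]=1)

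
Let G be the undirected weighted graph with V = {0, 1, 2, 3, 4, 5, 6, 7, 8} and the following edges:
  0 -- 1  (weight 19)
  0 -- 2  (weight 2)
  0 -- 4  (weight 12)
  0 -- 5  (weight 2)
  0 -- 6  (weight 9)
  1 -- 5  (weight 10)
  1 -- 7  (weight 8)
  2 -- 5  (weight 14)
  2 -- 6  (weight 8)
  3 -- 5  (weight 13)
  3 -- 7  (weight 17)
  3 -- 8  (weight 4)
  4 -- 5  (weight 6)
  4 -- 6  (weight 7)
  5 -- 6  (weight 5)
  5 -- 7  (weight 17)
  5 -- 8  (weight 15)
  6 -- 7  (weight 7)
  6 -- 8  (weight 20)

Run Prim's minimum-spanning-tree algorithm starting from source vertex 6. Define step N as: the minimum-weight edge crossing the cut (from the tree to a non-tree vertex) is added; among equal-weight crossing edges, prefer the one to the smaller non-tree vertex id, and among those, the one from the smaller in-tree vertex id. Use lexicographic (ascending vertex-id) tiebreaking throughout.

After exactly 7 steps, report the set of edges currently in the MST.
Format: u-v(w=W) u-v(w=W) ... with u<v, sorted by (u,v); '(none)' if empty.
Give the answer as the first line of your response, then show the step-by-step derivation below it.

0-2(w=2) 0-5(w=2) 1-7(w=8) 3-5(w=13) 4-5(w=6) 5-6(w=5) 6-7(w=7)

step 1: add edge 5-6 (w=5); MST = {5-6(w=5)}
step 2: add edge 0-5 (w=2); MST = {0-5(w=2) 5-6(w=5)}
step 3: add edge 0-2 (w=2); MST = {0-2(w=2) 0-5(w=2) 5-6(w=5)}
step 4: add edge 4-5 (w=6); MST = {0-2(w=2) 0-5(w=2) 4-5(w=6) 5-6(w=5)}
step 5: add edge 6-7 (w=7); MST = {0-2(w=2) 0-5(w=2) 4-5(w=6) 5-6(w=5) 6-7(w=7)}
step 6: add edge 1-7 (w=8); MST = {0-2(w=2) 0-5(w=2) 1-7(w=8) 4-5(w=6) 5-6(w=5) 6-7(w=7)}
step 7: add edge 3-5 (w=13); MST = {0-2(w=2) 0-5(w=2) 1-7(w=8) 3-5(w=13) 4-5(w=6) 5-6(w=5) 6-7(w=7)}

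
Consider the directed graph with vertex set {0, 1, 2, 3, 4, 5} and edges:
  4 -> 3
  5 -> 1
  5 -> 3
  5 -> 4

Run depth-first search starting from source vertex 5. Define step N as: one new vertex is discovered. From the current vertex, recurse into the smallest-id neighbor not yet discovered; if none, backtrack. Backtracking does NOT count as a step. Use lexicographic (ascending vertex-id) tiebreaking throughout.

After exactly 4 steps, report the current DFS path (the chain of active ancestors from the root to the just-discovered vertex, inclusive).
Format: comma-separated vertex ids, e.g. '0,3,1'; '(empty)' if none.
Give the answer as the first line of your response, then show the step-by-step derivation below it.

5,4

step 1: discover 5; path=5; order=5
step 2: discover 1; path=5>1; order=5,1
step 3: discover 3; path=5>3; order=5,1,3
step 4: discover 4; path=5>4; order=5,1,3,4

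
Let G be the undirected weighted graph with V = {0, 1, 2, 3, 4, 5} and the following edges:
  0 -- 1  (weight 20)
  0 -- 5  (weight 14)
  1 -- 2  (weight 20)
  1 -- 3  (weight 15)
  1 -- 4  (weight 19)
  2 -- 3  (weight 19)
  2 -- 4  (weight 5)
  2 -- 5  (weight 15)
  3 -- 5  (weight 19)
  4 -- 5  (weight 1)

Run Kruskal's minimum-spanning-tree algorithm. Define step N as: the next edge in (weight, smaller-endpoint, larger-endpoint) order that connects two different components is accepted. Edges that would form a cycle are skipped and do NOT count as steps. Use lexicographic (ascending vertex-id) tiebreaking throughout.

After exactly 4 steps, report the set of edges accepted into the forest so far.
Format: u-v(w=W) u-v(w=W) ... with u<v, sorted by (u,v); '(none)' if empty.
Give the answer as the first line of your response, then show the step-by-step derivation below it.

0-5(w=14) 1-3(w=15) 2-4(w=5) 4-5(w=1)

step 1: add edge 4-5 (w=1); MST = {4-5(w=1)}
step 2: add edge 2-4 (w=5); MST = {2-4(w=5) 4-5(w=1)}
step 3: add edge 0-5 (w=14); MST = {0-5(w=14) 2-4(w=5) 4-5(w=1)}
step 4: add edge 1-3 (w=15); MST = {0-5(w=14) 1-3(w=15) 2-4(w=5) 4-5(w=1)}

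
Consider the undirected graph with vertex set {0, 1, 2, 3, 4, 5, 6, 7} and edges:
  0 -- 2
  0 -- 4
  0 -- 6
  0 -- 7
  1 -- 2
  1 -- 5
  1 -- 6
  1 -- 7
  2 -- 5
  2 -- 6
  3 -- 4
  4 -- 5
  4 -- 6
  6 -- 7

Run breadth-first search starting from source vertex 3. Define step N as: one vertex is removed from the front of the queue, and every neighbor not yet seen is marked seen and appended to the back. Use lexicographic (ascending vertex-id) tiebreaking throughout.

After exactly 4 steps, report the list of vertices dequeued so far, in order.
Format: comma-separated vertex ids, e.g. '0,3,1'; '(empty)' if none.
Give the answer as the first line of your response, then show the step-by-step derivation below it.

3,4,0,5

step 1: dequeue 3; queue=[4]; order=3
step 2: dequeue 4; queue=[0,5,6]; order=3,4
step 3: dequeue 0; queue=[5,6,2,7]; order=3,4,0
step 4: dequeue 5; queue=[6,2,7,1]; order=3,4,0,5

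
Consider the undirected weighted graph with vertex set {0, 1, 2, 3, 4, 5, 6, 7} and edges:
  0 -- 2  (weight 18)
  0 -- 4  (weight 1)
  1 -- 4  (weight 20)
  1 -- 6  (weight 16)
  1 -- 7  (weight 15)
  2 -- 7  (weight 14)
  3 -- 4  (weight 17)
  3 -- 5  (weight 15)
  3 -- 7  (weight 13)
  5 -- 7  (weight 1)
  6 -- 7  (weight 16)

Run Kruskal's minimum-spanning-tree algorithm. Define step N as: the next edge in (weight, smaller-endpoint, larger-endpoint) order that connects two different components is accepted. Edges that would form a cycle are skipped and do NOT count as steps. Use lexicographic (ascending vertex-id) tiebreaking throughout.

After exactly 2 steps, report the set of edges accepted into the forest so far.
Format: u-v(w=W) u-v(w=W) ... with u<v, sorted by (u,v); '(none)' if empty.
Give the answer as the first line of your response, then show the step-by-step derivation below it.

0-4(w=1) 5-7(w=1)

step 1: add edge 0-4 (w=1); MST = {0-4(w=1)}
step 2: add edge 5-7 (w=1); MST = {0-4(w=1) 5-7(w=1)}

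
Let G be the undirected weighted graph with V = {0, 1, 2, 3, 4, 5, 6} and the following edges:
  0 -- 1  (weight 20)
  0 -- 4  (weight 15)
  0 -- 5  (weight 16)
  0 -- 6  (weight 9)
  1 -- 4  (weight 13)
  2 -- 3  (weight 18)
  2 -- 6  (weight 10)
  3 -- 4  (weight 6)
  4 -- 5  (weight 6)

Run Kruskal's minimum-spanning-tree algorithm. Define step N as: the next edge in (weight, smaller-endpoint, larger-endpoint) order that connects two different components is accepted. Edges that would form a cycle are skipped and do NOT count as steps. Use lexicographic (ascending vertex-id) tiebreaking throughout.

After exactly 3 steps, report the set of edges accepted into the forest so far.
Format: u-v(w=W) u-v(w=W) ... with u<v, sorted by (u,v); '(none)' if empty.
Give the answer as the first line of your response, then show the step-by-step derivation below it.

0-6(w=9) 3-4(w=6) 4-5(w=6)

step 1: add edge 3-4 (w=6); MST = {3-4(w=6)}
step 2: add edge 4-5 (w=6); MST = {3-4(w=6) 4-5(w=6)}
step 3: add edge 0-6 (w=9); MST = {0-6(w=9) 3-4(w=6) 4-5(w=6)}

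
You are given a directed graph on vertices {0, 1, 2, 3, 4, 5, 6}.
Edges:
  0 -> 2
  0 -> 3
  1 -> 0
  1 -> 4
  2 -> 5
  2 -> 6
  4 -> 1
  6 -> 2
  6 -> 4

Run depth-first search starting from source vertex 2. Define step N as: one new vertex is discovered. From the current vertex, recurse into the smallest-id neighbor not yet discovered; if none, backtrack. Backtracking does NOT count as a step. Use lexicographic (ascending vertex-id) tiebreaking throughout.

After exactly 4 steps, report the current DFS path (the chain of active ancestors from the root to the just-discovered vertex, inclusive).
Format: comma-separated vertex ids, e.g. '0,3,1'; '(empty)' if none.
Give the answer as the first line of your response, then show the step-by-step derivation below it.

2,6,4

step 1: discover 2; path=2; order=2
step 2: discover 5; path=2>5; order=2,5
step 3: discover 6; path=2>6; order=2,5,6
step 4: discover 4; path=2>6>4; order=2,5,6,4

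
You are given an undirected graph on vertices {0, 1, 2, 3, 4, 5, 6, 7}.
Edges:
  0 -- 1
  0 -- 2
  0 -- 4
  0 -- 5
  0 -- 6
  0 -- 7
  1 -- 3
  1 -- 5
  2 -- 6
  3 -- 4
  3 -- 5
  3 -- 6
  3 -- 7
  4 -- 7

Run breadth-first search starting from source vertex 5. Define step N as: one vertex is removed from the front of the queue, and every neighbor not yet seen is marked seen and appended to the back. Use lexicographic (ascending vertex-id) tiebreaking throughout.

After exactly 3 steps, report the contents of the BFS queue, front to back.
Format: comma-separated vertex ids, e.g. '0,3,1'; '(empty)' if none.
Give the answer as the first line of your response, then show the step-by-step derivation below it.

3,2,4,6,7

step 1: dequeue 5; queue=[0,1,3]; order=5
step 2: dequeue 0; queue=[1,3,2,4,6,7]; order=5,0
step 3: dequeue 1; queue=[3,2,4,6,7]; order=5,0,1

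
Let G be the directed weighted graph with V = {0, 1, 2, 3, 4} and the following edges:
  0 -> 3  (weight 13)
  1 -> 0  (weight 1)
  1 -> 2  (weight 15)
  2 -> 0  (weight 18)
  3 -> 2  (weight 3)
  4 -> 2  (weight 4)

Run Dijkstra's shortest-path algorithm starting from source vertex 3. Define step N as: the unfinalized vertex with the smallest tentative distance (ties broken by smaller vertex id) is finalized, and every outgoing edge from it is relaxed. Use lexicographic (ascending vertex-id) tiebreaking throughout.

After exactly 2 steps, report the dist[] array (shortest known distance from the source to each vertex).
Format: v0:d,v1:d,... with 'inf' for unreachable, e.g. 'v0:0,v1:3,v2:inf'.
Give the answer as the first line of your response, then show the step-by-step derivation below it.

v0:21,v1:inf,v2:3,v3:0,v4:inf

step 1: dist = v0:inf,v1:inf,v2:3,v3:0,v4:inf
step 2: dist = v0:21,v1:inf,v2:3,v3:0,v4:inf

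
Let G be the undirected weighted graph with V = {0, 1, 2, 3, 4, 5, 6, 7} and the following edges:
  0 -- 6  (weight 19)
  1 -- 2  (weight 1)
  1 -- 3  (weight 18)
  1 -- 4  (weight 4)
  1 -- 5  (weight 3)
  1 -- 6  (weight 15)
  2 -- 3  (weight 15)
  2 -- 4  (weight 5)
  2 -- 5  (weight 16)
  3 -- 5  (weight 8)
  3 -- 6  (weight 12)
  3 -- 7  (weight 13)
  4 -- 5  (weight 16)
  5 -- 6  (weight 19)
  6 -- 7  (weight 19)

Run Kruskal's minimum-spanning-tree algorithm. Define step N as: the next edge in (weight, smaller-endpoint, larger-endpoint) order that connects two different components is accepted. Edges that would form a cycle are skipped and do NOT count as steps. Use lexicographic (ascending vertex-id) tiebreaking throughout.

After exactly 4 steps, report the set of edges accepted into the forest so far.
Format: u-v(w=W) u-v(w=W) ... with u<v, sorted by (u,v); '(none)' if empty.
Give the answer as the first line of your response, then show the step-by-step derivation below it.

1-2(w=1) 1-4(w=4) 1-5(w=3) 3-5(w=8)

step 1: add edge 1-2 (w=1); MST = {1-2(w=1)}
step 2: add edge 1-5 (w=3); MST = {1-2(w=1) 1-5(w=3)}
step 3: add edge 1-4 (w=4); MST = {1-2(w=1) 1-4(w=4) 1-5(w=3)}
step 4: add edge 3-5 (w=8); MST = {1-2(w=1) 1-4(w=4) 1-5(w=3) 3-5(w=8)}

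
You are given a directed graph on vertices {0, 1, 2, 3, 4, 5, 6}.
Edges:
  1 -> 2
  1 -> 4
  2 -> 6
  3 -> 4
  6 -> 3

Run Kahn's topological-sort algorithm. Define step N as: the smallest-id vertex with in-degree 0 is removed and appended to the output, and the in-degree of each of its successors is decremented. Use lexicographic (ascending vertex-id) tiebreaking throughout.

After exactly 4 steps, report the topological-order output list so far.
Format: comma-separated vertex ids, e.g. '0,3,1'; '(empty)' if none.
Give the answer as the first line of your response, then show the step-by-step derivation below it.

0,1,2,5

step 1: output 0; order=[0]; indeg=(0,0,1,1,2,0,1)
step 2: output 1; order=[0,1]; indeg=(0,0,0,1,1,0,1)
step 3: output 2; order=[0,1,2]; indeg=(0,0,0,1,1,0,0)
step 4: output 5; order=[0,1,2,5]; indeg=(0,0,0,1,1,0,0)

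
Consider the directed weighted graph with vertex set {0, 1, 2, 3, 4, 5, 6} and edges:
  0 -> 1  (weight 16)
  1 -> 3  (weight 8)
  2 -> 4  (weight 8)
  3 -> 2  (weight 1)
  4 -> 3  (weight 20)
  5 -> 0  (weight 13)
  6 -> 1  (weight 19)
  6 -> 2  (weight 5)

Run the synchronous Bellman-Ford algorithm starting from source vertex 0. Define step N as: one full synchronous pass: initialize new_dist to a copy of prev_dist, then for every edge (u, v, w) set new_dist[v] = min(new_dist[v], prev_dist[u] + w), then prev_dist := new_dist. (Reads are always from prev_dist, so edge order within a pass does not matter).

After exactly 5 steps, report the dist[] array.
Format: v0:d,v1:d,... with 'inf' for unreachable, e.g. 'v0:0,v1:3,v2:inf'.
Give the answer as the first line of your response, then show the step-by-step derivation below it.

v0:0,v1:16,v2:25,v3:24,v4:33,v5:inf,v6:inf

step 1: dist = v0:0,v1:16,v2:inf,v3:inf,v4:inf,v5:inf,v6:inf
step 2: dist = v0:0,v1:16,v2:inf,v3:24,v4:inf,v5:inf,v6:inf
step 3: dist = v0:0,v1:16,v2:25,v3:24,v4:inf,v5:inf,v6:inf
step 4: dist = v0:0,v1:16,v2:25,v3:24,v4:33,v5:inf,v6:inf
step 5: dist = v0:0,v1:16,v2:25,v3:24,v4:33,v5:inf,v6:inf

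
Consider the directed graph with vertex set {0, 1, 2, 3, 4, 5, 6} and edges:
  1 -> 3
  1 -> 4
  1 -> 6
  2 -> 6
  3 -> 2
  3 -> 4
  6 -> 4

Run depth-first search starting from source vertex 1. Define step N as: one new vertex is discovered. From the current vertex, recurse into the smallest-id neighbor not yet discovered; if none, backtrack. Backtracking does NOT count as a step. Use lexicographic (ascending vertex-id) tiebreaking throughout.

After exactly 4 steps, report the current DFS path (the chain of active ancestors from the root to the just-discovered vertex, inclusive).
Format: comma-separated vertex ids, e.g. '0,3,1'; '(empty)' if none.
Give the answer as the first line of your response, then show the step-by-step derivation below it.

1,3,2,6

step 1: discover 1; path=1; order=1
step 2: discover 3; path=1>3; order=1,3
step 3: discover 2; path=1>3>2; order=1,3,2
step 4: discover 6; path=1>3>2>6; order=1,3,2,6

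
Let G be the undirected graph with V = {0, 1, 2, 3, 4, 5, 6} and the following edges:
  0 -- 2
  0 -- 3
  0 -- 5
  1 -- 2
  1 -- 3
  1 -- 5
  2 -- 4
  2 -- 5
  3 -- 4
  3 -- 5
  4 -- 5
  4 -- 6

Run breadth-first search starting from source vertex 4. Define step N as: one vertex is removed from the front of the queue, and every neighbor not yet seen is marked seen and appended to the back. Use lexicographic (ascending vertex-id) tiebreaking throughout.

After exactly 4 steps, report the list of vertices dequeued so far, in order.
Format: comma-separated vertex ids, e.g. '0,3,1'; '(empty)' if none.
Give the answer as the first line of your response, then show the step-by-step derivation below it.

4,2,3,5

step 1: dequeue 4; queue=[2,3,5,6]; order=4
step 2: dequeue 2; queue=[3,5,6,0,1]; order=4,2
step 3: dequeue 3; queue=[5,6,0,1]; order=4,2,3
step 4: dequeue 5; queue=[6,0,1]; order=4,2,3,5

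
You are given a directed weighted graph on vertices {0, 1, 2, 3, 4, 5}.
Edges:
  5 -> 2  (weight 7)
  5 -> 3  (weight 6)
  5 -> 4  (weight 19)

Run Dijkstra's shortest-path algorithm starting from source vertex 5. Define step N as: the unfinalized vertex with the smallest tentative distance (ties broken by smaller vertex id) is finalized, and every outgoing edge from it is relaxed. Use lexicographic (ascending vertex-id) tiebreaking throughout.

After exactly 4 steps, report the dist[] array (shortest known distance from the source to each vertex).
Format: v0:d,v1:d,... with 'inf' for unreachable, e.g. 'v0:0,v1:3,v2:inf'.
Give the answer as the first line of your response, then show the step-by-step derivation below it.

v0:inf,v1:inf,v2:7,v3:6,v4:19,v5:0

step 1: dist = v0:inf,v1:inf,v2:7,v3:6,v4:19,v5:0
step 2: dist = v0:inf,v1:inf,v2:7,v3:6,v4:19,v5:0
step 3: dist = v0:inf,v1:inf,v2:7,v3:6,v4:19,v5:0
step 4: dist = v0:inf,v1:inf,v2:7,v3:6,v4:19,v5:0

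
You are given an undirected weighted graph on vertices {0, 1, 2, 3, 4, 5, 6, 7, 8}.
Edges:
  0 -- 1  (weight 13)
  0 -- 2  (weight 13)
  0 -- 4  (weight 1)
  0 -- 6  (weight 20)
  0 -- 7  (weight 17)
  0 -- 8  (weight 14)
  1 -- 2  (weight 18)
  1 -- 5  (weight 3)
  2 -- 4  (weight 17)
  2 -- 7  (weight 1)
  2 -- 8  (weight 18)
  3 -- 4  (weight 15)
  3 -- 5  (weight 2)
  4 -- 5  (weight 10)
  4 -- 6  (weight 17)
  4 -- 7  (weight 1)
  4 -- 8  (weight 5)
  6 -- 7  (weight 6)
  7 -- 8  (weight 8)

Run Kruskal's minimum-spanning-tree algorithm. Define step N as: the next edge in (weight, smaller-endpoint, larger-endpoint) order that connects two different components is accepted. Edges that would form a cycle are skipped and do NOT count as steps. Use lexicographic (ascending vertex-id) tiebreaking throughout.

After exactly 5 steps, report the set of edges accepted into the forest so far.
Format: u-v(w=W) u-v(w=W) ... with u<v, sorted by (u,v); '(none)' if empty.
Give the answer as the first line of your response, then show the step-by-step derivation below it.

0-4(w=1) 1-5(w=3) 2-7(w=1) 3-5(w=2) 4-7(w=1)

step 1: add edge 0-4 (w=1); MST = {0-4(w=1)}
step 2: add edge 2-7 (w=1); MST = {0-4(w=1) 2-7(w=1)}
step 3: add edge 4-7 (w=1); MST = {0-4(w=1) 2-7(w=1) 4-7(w=1)}
step 4: add edge 3-5 (w=2); MST = {0-4(w=1) 2-7(w=1) 3-5(w=2) 4-7(w=1)}
step 5: add edge 1-5 (w=3); MST = {0-4(w=1) 1-5(w=3) 2-7(w=1) 3-5(w=2) 4-7(w=1)}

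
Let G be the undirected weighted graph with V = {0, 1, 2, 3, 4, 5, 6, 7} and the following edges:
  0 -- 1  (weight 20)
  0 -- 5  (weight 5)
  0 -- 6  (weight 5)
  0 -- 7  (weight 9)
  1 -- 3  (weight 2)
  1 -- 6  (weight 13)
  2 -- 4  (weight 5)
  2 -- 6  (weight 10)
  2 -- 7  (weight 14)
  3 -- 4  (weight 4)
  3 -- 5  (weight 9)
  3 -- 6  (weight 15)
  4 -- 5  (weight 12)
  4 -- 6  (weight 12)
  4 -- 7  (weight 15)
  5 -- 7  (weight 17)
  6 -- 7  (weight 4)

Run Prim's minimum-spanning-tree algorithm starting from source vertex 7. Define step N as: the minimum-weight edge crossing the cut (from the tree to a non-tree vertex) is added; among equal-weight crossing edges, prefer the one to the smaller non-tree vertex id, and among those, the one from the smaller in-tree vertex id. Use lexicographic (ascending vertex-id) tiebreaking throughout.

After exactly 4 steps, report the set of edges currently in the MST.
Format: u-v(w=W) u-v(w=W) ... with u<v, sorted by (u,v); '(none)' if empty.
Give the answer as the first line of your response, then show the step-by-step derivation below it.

0-5(w=5) 0-6(w=5) 3-5(w=9) 6-7(w=4)

step 1: add edge 6-7 (w=4); MST = {6-7(w=4)}
step 2: add edge 0-6 (w=5); MST = {0-6(w=5) 6-7(w=4)}
step 3: add edge 0-5 (w=5); MST = {0-5(w=5) 0-6(w=5) 6-7(w=4)}
step 4: add edge 3-5 (w=9); MST = {0-5(w=5) 0-6(w=5) 3-5(w=9) 6-7(w=4)}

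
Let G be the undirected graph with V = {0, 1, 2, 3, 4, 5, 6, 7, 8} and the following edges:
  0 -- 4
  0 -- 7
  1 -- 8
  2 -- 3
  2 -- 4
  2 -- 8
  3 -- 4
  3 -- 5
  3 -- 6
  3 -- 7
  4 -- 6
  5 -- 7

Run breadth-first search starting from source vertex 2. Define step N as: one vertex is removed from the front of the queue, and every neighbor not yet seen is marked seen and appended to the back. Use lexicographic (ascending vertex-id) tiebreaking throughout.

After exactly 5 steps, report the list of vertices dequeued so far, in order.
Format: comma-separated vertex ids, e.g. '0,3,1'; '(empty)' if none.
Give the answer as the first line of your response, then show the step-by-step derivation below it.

2,3,4,8,5

step 1: dequeue 2; queue=[3,4,8]; order=2
step 2: dequeue 3; queue=[4,8,5,6,7]; order=2,3
step 3: dequeue 4; queue=[8,5,6,7,0]; order=2,3,4
step 4: dequeue 8; queue=[5,6,7,0,1]; order=2,3,4,8
step 5: dequeue 5; queue=[6,7,0,1]; order=2,3,4,8,5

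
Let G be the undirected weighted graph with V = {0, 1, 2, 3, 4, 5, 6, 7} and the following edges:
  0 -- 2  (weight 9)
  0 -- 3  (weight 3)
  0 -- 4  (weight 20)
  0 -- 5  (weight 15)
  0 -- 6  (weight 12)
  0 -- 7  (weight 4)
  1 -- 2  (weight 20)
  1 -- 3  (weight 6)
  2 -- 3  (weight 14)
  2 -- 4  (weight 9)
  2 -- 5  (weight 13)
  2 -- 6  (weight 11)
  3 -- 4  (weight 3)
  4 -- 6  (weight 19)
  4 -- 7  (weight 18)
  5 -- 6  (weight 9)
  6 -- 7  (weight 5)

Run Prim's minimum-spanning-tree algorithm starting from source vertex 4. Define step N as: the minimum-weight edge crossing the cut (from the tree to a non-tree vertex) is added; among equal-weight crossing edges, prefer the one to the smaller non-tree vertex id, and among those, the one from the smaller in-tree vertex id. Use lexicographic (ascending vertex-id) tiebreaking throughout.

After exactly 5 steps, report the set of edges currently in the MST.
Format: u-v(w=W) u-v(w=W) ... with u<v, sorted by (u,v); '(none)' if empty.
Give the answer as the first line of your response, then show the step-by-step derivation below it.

0-3(w=3) 0-7(w=4) 1-3(w=6) 3-4(w=3) 6-7(w=5)

step 1: add edge 3-4 (w=3); MST = {3-4(w=3)}
step 2: add edge 0-3 (w=3); MST = {0-3(w=3) 3-4(w=3)}
step 3: add edge 0-7 (w=4); MST = {0-3(w=3) 0-7(w=4) 3-4(w=3)}
step 4: add edge 6-7 (w=5); MST = {0-3(w=3) 0-7(w=4) 3-4(w=3) 6-7(w=5)}
step 5: add edge 1-3 (w=6); MST = {0-3(w=3) 0-7(w=4) 1-3(w=6) 3-4(w=3) 6-7(w=5)}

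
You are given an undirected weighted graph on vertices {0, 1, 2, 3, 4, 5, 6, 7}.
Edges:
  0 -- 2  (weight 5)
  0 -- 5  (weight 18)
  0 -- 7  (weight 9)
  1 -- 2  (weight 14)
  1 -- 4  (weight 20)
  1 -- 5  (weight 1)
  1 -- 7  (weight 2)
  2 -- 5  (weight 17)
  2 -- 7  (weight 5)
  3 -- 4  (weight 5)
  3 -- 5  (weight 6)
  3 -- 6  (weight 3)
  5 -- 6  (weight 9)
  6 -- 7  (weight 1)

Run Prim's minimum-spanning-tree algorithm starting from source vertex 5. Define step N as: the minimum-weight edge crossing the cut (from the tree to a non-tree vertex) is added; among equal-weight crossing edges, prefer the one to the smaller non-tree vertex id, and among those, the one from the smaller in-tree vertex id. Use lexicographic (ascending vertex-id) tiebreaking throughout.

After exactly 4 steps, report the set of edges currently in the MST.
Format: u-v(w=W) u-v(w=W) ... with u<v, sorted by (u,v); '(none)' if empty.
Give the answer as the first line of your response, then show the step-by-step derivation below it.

1-5(w=1) 1-7(w=2) 3-6(w=3) 6-7(w=1)

step 1: add edge 1-5 (w=1); MST = {1-5(w=1)}
step 2: add edge 1-7 (w=2); MST = {1-5(w=1) 1-7(w=2)}
step 3: add edge 6-7 (w=1); MST = {1-5(w=1) 1-7(w=2) 6-7(w=1)}
step 4: add edge 3-6 (w=3); MST = {1-5(w=1) 1-7(w=2) 3-6(w=3) 6-7(w=1)}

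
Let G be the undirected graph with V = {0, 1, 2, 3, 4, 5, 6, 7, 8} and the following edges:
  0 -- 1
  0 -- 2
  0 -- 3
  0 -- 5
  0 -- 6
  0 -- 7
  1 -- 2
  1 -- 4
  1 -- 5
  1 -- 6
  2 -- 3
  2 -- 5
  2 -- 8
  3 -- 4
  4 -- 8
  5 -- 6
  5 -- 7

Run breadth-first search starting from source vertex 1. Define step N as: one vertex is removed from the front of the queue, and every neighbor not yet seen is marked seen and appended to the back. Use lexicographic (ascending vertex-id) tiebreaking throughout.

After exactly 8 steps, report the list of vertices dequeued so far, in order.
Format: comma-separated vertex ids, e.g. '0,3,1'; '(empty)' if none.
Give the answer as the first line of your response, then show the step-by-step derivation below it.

1,0,2,4,5,6,3,7

step 1: dequeue 1; queue=[0,2,4,5,6]; order=1
step 2: dequeue 0; queue=[2,4,5,6,3,7]; order=1,0
step 3: dequeue 2; queue=[4,5,6,3,7,8]; order=1,0,2
step 4: dequeue 4; queue=[5,6,3,7,8]; order=1,0,2,4
step 5: dequeue 5; queue=[6,3,7,8]; order=1,0,2,4,5
step 6: dequeue 6; queue=[3,7,8]; order=1,0,2,4,5,6
step 7: dequeue 3; queue=[7,8]; order=1,0,2,4,5,6,3
step 8: dequeue 7; queue=[8]; order=1,0,2,4,5,6,3,7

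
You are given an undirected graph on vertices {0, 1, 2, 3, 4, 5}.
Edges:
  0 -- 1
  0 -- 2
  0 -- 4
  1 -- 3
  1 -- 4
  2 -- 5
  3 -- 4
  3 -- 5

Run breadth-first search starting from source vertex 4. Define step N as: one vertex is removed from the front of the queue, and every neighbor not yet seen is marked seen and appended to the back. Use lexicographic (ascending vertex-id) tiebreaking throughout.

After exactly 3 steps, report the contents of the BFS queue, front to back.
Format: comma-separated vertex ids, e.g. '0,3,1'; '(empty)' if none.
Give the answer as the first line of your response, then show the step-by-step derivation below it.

3,2

step 1: dequeue 4; queue=[0,1,3]; order=4
step 2: dequeue 0; queue=[1,3,2]; order=4,0
step 3: dequeue 1; queue=[3,2]; order=4,0,1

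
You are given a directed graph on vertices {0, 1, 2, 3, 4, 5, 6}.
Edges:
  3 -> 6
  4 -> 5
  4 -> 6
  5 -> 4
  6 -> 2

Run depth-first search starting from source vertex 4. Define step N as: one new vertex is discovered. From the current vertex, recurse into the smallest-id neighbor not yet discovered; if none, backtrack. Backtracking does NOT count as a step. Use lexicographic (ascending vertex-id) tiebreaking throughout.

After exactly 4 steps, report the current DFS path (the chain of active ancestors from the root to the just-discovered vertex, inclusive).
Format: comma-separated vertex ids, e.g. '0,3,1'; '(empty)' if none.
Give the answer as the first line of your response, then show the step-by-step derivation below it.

4,6,2

step 1: discover 4; path=4; order=4
step 2: discover 5; path=4>5; order=4,5
step 3: discover 6; path=4>6; order=4,5,6
step 4: discover 2; path=4>6>2; order=4,5,6,2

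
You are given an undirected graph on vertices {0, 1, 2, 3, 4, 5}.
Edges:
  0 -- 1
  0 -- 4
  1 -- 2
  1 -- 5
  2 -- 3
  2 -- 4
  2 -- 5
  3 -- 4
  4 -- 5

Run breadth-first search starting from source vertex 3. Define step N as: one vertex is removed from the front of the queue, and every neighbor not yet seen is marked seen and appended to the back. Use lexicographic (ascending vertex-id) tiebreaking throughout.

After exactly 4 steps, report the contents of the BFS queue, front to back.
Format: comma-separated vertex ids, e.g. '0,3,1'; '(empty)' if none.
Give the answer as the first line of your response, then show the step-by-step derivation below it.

5,0

step 1: dequeue 3; queue=[2,4]; order=3
step 2: dequeue 2; queue=[4,1,5]; order=3,2
step 3: dequeue 4; queue=[1,5,0]; order=3,2,4
step 4: dequeue 1; queue=[5,0]; order=3,2,4,1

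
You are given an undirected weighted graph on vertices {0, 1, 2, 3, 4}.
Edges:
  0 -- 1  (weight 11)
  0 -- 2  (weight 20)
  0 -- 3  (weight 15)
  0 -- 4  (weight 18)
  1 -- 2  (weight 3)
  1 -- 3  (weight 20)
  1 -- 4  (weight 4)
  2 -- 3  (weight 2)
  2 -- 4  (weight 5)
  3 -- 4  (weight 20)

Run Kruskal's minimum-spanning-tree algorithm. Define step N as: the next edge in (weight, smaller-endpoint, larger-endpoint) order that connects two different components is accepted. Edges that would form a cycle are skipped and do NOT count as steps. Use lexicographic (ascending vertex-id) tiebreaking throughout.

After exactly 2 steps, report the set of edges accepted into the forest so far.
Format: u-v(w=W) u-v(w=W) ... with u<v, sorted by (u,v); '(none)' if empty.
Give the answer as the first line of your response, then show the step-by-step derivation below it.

1-2(w=3) 2-3(w=2)

step 1: add edge 2-3 (w=2); MST = {2-3(w=2)}
step 2: add edge 1-2 (w=3); MST = {1-2(w=3) 2-3(w=2)}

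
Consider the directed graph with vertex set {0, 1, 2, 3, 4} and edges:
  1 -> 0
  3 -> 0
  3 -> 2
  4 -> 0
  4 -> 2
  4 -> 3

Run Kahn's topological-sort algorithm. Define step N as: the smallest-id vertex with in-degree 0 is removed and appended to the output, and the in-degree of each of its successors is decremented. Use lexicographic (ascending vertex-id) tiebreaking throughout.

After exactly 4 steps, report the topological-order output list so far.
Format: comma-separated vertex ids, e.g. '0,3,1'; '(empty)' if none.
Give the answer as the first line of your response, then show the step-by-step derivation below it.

1,4,3,0

step 1: output 1; order=[1]; indeg=(2,0,2,1,0)
step 2: output 4; order=[1,4]; indeg=(1,0,1,0,0)
step 3: output 3; order=[1,4,3]; indeg=(0,0,0,0,0)
step 4: output 0; order=[1,4,3,0]; indeg=(0,0,0,0,0)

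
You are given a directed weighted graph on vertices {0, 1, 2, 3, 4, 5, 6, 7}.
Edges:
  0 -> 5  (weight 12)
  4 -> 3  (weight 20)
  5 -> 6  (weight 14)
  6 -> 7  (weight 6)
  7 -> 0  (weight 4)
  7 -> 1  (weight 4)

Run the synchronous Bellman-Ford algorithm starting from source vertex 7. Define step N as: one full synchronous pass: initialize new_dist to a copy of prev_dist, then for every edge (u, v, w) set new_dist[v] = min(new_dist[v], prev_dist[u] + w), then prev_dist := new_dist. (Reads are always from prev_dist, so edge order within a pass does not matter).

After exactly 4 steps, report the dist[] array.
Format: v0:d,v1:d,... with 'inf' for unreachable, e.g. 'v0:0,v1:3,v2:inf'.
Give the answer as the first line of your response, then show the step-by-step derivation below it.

v0:4,v1:4,v2:inf,v3:inf,v4:inf,v5:16,v6:30,v7:0

step 1: dist = v0:4,v1:4,v2:inf,v3:inf,v4:inf,v5:inf,v6:inf,v7:0
step 2: dist = v0:4,v1:4,v2:inf,v3:inf,v4:inf,v5:16,v6:inf,v7:0
step 3: dist = v0:4,v1:4,v2:inf,v3:inf,v4:inf,v5:16,v6:30,v7:0
step 4: dist = v0:4,v1:4,v2:inf,v3:inf,v4:inf,v5:16,v6:30,v7:0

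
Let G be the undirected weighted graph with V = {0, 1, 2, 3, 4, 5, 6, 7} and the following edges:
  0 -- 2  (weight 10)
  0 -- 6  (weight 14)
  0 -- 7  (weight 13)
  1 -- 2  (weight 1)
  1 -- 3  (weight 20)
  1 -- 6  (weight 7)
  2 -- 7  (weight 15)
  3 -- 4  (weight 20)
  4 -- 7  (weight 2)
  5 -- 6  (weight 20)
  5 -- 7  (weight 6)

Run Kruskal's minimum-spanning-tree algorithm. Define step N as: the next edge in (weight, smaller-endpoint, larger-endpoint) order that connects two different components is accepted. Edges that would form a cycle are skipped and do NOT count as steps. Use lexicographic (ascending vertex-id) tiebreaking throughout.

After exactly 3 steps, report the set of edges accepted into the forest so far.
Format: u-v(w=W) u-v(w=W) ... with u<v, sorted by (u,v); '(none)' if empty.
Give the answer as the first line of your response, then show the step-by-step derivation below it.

1-2(w=1) 4-7(w=2) 5-7(w=6)

step 1: add edge 1-2 (w=1); MST = {1-2(w=1)}
step 2: add edge 4-7 (w=2); MST = {1-2(w=1) 4-7(w=2)}
step 3: add edge 5-7 (w=6); MST = {1-2(w=1) 4-7(w=2) 5-7(w=6)}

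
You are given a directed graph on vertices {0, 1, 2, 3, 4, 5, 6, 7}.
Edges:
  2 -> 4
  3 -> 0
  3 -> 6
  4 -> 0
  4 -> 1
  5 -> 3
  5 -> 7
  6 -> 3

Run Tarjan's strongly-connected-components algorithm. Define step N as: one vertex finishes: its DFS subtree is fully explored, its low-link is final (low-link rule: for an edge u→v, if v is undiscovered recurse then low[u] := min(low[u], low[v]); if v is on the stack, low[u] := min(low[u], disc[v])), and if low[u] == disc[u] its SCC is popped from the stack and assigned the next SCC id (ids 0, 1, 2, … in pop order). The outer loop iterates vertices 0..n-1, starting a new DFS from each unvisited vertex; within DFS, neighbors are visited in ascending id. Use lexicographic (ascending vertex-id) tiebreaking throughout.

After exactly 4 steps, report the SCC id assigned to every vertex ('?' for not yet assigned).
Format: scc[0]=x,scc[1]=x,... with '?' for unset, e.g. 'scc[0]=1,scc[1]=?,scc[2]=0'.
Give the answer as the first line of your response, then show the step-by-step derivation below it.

scc[0]=0,scc[1]=1,scc[2]=3,scc[3]=?,scc[4]=2,scc[5]=?,scc[6]=?,scc[7]=?

step 1: low=(low[0]=0,low[1]=?,low[2]=?,low[3]=?,low[4]=?,low[5]=?,low[6]=?,low[7]=?); scc=(scc[0]=0,scc[1]=?,scc[2]=?,scc[3]=?,scc[4]=?,scc[5]=?,scc[6]=?,scc[7]=?)
step 2: low=(low[0]=0,low[1]=1,low[2]=?,low[3]=?,low[4]=?,low[5]=?,low[6]=?,low[7]=?); scc=(scc[0]=0,scc[1]=1,scc[2]=?,scc[3]=?,scc[4]=?,scc[5]=?,scc[6]=?,scc[7]=?)
step 3: low=(low[0]=0,low[1]=1,low[2]=2,low[3]=?,low[4]=3,low[5]=?,low[6]=?,low[7]=?); scc=(scc[0]=0,scc[1]=1,scc[2]=?,scc[3]=?,scc[4]=2,scc[5]=?,scc[6]=?,scc[7]=?)
step 4: low=(low[0]=0,low[1]=1,low[2]=2,low[3]=?,low[4]=3,low[5]=?,low[6]=?,low[7]=?); scc=(scc[0]=0,scc[1]=1,scc[2]=3,scc[3]=?,scc[4]=2,scc[5]=?,scc[6]=?,scc[7]=?)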